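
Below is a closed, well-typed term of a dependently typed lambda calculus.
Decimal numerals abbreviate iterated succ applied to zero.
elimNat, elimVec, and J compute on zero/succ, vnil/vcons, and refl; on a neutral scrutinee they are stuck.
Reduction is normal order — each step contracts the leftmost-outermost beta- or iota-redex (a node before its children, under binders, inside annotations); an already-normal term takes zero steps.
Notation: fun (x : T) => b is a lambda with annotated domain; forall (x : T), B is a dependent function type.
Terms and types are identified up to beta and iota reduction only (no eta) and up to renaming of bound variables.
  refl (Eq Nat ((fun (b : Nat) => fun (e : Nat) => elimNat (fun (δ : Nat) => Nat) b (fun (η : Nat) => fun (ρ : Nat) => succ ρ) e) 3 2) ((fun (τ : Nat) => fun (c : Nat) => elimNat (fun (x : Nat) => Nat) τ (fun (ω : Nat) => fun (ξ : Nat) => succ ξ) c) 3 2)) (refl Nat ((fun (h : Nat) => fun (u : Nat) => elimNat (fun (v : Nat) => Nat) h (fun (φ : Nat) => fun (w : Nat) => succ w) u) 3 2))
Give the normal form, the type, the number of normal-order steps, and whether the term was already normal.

reduced normal form:
  refl (Eq Nat 5 5) (refl Nat 5)
the term's type:
  Eq (Eq Nat 5 5) (refl Nat 5) (refl Nat 5)
normal-order step count: 27
already normal: no
first redex: a beta-redex


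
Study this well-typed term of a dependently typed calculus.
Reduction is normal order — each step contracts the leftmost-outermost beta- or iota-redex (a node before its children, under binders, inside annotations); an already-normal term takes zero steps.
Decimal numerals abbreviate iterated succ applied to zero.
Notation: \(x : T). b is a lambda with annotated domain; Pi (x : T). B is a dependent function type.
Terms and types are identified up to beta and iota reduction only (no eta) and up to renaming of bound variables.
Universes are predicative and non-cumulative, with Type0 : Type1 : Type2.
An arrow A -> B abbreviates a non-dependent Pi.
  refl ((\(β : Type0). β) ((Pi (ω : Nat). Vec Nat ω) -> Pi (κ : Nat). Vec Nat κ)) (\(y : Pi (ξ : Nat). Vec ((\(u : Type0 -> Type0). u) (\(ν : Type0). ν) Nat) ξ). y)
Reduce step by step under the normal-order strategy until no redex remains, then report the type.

normal-order reduction:
  refl ((\(β : Type0). β) ((Pi (ω : Nat). Vec Nat ω) -> Pi (κ : Nat). Vec Nat κ)) (\(y : Pi (ξ : Nat). Vec ((\(u : Type0 -> Type0). u) (\(ν : Type0). ν) Nat) ξ). y)
  ~> refl ((Pi (β : Nat). Vec Nat β) -> Pi (ω : Nat). Vec Nat ω) (\(κ : Pi (y : Nat). Vec ((\(ξ : Type0 -> Type0). ξ) (\(u : Type0). u) Nat) y). κ)
  ~> refl ((Pi (β : Nat). Vec Nat β) -> Pi (ω : Nat). Vec Nat ω) (\(κ : Pi (y : Nat). Vec ((\(ξ : Type0). ξ) Nat) y). κ)
  ~> refl ((Pi (β : Nat). Vec Nat β) -> Pi (ω : Nat). Vec Nat ω) (\(κ : Pi (y : Nat). Vec Nat y). κ)
inferred type:
  Eq ((Pi (β : Nat). Vec Nat β) -> Pi (ω : Nat). Vec Nat ω) (\(κ : Pi (y : Nat). Vec Nat y). κ) (\(ξ : Pi (u : Nat). Vec Nat u). ξ)


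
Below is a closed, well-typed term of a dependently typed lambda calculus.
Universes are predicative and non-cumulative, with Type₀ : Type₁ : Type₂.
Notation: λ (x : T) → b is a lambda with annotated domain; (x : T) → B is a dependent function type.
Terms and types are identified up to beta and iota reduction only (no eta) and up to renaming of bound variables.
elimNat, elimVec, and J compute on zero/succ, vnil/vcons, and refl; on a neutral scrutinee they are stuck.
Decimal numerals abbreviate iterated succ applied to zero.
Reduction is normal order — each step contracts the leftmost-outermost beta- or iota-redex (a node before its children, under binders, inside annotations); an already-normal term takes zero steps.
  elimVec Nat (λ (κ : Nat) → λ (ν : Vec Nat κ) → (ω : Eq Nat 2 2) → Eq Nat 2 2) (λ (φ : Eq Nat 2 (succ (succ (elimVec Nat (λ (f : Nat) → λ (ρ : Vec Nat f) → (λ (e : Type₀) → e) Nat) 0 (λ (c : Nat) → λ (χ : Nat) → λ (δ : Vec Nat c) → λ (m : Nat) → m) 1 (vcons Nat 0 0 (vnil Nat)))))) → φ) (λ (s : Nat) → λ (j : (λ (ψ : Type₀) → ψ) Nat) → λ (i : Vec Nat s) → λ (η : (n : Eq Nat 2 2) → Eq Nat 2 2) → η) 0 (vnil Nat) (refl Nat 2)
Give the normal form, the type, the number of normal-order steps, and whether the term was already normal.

normal form:
  refl Nat 2
inferred type:
  Eq Nat 2 2
steps to reach normal form (normal order): 2
already normal: no
first redex: an elimVec iota-redex


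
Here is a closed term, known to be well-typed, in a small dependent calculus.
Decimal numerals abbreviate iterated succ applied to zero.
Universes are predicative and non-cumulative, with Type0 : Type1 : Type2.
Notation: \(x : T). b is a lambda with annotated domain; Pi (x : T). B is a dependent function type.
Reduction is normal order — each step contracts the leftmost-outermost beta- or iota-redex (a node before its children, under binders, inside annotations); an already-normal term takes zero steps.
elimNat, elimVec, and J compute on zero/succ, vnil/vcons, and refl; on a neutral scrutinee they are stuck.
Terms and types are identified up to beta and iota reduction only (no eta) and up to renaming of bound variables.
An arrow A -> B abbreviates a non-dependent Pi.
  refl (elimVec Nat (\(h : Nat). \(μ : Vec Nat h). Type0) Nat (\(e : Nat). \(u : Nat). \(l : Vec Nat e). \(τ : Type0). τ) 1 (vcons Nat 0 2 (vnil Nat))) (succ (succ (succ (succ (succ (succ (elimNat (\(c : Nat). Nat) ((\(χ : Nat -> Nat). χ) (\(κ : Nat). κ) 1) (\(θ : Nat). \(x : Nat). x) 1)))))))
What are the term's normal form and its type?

reduced normal form:
  refl Nat 7
inferred type:
  Eq Nat 7 7


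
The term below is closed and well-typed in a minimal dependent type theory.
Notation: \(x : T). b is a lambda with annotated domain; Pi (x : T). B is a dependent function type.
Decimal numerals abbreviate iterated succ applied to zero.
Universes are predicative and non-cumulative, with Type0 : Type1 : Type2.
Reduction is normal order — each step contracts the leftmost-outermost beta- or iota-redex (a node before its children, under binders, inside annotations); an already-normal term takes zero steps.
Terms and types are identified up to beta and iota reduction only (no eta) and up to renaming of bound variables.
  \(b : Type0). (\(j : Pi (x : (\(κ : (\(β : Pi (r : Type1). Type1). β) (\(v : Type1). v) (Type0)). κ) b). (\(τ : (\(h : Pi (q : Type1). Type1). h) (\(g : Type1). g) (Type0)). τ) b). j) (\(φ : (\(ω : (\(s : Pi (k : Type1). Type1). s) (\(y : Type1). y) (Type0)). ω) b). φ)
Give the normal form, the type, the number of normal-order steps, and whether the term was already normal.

resulting normal form:
  \(b : Type0). \(j : b). j
type:
  Pi (b : Type0). Pi (j : b). b
reduction steps (normal order): 2
already normal: no
first redex: a beta-redex


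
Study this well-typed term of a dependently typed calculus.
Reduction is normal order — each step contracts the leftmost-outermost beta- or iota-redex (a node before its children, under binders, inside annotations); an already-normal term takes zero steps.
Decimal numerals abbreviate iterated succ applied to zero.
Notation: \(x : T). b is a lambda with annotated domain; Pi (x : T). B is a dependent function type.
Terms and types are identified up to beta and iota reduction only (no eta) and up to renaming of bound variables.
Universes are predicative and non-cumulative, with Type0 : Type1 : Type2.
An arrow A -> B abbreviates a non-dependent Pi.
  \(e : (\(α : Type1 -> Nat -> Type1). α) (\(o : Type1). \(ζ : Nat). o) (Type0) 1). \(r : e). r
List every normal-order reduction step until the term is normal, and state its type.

normal-order reduction:
  \(e : (\(α : Type1 -> Nat -> Type1). α) (\(o : Type1). \(ζ : Nat). o) (Type0) 1). \(r : e). r
  ~> \(e : (\(α : Type1). \(o : Nat). α) (Type0) 1). \(ζ : e). ζ
  ~> \(e : (\(α : Nat). Type0) 1). \(o : e). o
  ~> \(e : Type0). \(α : e). α
the term's type:
  Pi (e : Type0). e -> e


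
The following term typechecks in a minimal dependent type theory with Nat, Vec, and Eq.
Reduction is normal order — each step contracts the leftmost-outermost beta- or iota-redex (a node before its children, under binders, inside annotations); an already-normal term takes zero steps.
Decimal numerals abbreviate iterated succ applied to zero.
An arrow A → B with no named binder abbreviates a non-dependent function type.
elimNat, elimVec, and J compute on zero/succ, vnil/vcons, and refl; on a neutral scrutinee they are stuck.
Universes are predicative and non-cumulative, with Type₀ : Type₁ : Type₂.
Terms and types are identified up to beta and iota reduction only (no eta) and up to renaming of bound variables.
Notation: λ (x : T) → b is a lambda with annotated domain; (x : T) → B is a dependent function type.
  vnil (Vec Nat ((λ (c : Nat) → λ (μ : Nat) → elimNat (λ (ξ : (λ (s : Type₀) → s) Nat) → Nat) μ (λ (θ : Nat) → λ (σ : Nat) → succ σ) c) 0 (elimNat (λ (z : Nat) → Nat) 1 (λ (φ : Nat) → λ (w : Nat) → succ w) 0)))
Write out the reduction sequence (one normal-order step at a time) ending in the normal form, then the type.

normal-order reduction:
  vnil (Vec Nat ((λ (c : Nat) → λ (μ : Nat) → elimNat (λ (ξ : (λ (s : Type₀) → s) Nat) → Nat) μ (λ (θ : Nat) → λ (σ : Nat) → succ σ) c) 0 (elimNat (λ (z : Nat) → Nat) 1 (λ (φ : Nat) → λ (w : Nat) → succ w) 0)))
  ~> vnil (Vec Nat ((λ (c : Nat) → elimNat (λ (μ : (λ (ξ : Type₀) → ξ) Nat) → Nat) c (λ (s : Nat) → λ (θ : Nat) → succ θ) 0) (elimNat (λ (σ : Nat) → Nat) 1 (λ (z : Nat) → λ (φ : Nat) → succ φ) 0)))
  ~> vnil (Vec Nat (elimNat (λ (c : (λ (μ : Type₀) → μ) Nat) → Nat) (elimNat (λ (ξ : Nat) → Nat) 1 (λ (s : Nat) → λ (θ : Nat) → succ θ) 0) (λ (σ : Nat) → λ (z : Nat) → succ z) 0))
  ~> vnil (Vec Nat (elimNat (λ (c : Nat) → Nat) 1 (λ (μ : Nat) → λ (ξ : Nat) → succ ξ) 0))
  ~> vnil (Vec Nat 1)
the term's type:
  Vec (Vec Nat 1) 0


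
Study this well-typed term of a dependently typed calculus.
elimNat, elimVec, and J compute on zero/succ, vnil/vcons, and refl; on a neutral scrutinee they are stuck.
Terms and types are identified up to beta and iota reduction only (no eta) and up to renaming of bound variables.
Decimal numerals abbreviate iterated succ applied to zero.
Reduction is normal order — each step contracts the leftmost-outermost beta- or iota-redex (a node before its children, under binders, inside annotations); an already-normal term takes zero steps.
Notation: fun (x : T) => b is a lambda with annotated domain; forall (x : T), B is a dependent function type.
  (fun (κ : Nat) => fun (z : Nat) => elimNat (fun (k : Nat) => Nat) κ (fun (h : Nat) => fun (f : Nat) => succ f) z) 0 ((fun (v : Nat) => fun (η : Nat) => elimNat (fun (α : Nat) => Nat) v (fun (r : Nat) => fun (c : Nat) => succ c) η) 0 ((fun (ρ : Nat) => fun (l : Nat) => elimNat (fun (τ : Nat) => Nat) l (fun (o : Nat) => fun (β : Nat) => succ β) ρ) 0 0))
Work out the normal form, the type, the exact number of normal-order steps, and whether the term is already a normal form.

normal form:
  0
type:
  Nat
reduction steps (normal order): 9
started in normal form: no
first redex: a beta-redex


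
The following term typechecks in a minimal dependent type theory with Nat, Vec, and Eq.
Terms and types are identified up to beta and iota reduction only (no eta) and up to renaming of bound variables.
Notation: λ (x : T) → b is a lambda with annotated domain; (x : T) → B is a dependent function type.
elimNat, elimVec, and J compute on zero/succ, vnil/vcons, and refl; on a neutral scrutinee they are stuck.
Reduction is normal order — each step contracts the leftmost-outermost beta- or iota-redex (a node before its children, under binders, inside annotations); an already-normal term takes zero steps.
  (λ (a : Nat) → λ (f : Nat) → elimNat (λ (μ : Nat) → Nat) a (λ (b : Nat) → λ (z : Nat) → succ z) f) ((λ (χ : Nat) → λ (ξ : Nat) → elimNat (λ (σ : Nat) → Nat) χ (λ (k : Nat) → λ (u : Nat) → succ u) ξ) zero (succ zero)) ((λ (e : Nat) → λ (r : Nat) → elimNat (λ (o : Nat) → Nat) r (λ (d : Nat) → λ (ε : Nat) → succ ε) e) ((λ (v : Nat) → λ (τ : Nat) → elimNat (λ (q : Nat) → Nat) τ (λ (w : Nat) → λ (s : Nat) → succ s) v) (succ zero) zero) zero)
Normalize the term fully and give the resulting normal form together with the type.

reduced normal form:
  succ (succ zero)
inferred type:
  Nat


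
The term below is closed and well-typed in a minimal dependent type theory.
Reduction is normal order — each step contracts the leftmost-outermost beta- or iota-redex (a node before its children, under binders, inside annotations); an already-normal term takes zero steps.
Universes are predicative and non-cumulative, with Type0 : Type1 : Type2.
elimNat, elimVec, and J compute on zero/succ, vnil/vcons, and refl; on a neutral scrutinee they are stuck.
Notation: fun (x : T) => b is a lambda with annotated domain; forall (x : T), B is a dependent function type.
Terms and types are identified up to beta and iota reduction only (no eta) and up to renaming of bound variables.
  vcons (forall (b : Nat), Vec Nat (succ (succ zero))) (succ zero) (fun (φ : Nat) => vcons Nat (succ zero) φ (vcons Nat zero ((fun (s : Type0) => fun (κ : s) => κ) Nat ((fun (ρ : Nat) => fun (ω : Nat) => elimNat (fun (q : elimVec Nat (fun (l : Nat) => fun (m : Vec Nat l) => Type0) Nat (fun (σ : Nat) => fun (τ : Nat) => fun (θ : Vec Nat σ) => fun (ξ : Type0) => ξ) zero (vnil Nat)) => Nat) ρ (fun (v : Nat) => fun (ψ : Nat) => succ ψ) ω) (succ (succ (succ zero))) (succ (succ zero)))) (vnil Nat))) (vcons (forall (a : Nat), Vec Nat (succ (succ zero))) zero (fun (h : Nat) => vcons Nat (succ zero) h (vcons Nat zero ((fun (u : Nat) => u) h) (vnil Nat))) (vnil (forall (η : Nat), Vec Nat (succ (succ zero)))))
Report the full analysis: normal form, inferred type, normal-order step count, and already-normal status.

resulting normal form:
  vcons (forall (b : Nat), Vec Nat (succ (succ zero))) (succ zero) (fun (φ : Nat) => vcons Nat (succ zero) φ (vcons Nat zero (succ (succ (succ (succ (succ zero))))) (vnil Nat))) (vcons (forall (s : Nat), Vec Nat (succ (succ zero))) zero (fun (κ : Nat) => vcons Nat (succ zero) κ (vcons Nat zero κ (vnil Nat))) (vnil (forall (ρ : Nat), Vec Nat (succ (succ zero)))))
inferred type:
  Vec (forall (b : Nat), Vec Nat (succ (succ zero))) (succ (succ zero))
normal-order step count: 12
started in normal form: no
first redex: a beta-redex


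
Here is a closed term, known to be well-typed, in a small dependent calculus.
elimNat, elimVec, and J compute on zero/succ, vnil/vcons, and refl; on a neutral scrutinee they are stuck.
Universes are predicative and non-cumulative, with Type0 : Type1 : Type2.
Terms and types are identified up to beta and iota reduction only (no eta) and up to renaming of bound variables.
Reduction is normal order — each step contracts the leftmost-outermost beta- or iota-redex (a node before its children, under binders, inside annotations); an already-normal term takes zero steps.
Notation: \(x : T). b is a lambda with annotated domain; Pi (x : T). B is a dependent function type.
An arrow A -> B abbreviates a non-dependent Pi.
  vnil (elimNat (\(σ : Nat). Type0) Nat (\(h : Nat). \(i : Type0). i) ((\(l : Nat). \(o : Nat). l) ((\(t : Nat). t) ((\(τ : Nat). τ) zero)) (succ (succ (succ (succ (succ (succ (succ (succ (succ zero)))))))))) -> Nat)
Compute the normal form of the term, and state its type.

reduced normal form:
  vnil (Nat -> Nat)
the term's type:
  Vec (Nat -> Nat) zero
observation: the first redex contracted is a beta-redex; the normal form is reached in 5 normal-order steps.


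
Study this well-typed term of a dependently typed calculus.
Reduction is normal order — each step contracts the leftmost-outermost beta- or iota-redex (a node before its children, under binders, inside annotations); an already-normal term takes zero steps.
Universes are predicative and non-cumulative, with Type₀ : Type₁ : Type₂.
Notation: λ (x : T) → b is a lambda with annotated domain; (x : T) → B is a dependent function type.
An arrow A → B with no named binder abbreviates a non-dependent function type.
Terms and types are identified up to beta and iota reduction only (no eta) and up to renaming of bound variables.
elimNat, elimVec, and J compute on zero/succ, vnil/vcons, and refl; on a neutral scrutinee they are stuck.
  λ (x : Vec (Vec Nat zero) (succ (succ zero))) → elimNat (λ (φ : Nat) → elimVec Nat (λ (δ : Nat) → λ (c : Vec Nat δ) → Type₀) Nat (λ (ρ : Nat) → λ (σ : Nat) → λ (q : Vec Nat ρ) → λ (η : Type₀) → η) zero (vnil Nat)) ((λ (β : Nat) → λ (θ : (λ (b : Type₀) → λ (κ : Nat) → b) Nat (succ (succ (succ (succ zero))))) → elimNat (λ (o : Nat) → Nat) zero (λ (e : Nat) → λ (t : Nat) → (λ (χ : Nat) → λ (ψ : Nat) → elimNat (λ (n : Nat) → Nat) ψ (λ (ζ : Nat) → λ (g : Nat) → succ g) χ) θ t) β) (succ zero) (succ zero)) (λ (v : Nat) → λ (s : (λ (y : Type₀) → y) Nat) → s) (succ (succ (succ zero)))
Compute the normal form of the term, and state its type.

normal form:
  λ (x : Vec (Vec Nat zero) (succ (succ zero))) → succ zero
type:
  Vec (Vec Nat zero) (succ (succ zero)) → Nat
observation: the first redex contracted is an elimNat iota-redex; the normal form is reached in 22 normal-order steps.


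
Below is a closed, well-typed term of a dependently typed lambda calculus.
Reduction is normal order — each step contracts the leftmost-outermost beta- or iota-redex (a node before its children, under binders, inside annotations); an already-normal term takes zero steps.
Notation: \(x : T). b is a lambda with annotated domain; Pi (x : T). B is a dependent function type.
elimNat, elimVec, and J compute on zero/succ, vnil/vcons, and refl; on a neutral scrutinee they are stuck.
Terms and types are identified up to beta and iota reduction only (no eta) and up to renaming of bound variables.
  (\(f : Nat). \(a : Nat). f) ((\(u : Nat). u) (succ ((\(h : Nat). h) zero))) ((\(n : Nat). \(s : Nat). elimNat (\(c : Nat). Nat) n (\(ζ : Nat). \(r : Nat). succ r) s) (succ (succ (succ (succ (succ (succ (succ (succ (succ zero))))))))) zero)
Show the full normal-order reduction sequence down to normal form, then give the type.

normal-order reduction:
  (\(f : Nat). \(a : Nat). f) ((\(u : Nat). u) (succ ((\(h : Nat). h) zero))) ((\(n : Nat). \(s : Nat). elimNat (\(c : Nat). Nat) n (\(ζ : Nat). \(r : Nat). succ r) s) (succ (succ (succ (succ (succ (succ (succ (succ (succ zero))))))))) zero)
  ~> (\(f : Nat). (\(a : Nat). a) (succ ((\(u : Nat). u) zero))) ((\(h : Nat). \(n : Nat). elimNat (\(s : Nat). Nat) h (\(c : Nat). \(ζ : Nat). succ ζ) n) (succ (succ (succ (succ (succ (succ (succ (succ (succ zero))))))))) zero)
  ~> (\(f : Nat). f) (succ ((\(a : Nat). a) zero))
  ~> succ ((\(f : Nat). f) zero)
  ~> succ zero
inferred type:
  Nat


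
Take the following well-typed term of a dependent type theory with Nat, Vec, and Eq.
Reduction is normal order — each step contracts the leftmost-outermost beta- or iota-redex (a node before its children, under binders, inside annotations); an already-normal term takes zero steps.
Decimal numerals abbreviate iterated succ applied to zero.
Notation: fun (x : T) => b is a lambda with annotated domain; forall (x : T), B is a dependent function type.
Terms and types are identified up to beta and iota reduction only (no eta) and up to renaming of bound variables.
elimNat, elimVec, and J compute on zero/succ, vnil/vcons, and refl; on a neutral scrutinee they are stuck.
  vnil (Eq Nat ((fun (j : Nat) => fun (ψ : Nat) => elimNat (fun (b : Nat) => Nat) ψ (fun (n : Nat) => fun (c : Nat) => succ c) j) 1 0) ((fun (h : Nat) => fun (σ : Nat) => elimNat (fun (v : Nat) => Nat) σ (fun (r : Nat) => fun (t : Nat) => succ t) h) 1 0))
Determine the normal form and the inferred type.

reduced normal form:
  vnil (Eq Nat 1 1)
the term's type:
  Vec (Eq Nat 1 1) 0


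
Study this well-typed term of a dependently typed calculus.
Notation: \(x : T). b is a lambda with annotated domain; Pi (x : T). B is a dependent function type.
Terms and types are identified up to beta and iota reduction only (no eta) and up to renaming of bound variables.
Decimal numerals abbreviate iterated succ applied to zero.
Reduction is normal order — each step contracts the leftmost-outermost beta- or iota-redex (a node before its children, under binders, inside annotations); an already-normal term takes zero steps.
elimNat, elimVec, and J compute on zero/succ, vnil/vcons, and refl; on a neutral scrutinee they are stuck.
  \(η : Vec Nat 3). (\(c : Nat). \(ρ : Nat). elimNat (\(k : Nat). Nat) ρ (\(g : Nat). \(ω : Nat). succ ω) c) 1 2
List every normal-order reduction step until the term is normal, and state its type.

reduction (normal order):
  \(η : Vec Nat 3). (\(c : Nat). \(ρ : Nat). elimNat (\(k : Nat). Nat) ρ (\(g : Nat). \(ω : Nat). succ ω) c) 1 2
  ~> \(η : Vec Nat 3). (\(c : Nat). elimNat (\(ρ : Nat). Nat) c (\(k : Nat). \(g : Nat). succ g) 1) 2
  ~> \(η : Vec Nat 3). elimNat (\(c : Nat). Nat) 2 (\(ρ : Nat). \(k : Nat). succ k) 1
  ~> \(η : Vec Nat 3). (\(c : Nat). \(ρ : Nat). succ ρ) 0 (elimNat (\(k : Nat). Nat) 2 (\(g : Nat). \(ω : Nat). succ ω) 0)
  ~> \(η : Vec Nat 3). (\(c : Nat). succ c) (elimNat (\(ρ : Nat). Nat) 2 (\(k : Nat). \(g : Nat). succ g) 0)
  ~> \(η : Vec Nat 3). succ (elimNat (\(c : Nat). Nat) 2 (\(ρ : Nat). \(k : Nat). succ k) 0)
  ~> \(η : Vec Nat 3). 3
type:
  Pi (η : Vec Nat 3). Nat


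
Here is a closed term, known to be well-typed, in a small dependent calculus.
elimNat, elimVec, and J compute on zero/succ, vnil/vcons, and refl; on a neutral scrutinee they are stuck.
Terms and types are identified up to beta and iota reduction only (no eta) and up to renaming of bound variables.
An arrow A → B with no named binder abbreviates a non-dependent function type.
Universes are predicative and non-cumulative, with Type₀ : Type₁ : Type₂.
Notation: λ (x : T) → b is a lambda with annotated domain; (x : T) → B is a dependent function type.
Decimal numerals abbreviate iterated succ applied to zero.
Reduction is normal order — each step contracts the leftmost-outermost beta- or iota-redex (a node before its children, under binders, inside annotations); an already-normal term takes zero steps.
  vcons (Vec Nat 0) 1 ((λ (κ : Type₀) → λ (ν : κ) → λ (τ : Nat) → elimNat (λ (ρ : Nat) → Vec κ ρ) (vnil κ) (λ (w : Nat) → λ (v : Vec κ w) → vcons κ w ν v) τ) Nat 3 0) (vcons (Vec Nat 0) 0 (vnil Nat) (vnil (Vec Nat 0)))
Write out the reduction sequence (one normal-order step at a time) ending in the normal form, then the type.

normal-order reduction:
  vcons (Vec Nat 0) 1 ((λ (κ : Type₀) → λ (ν : κ) → λ (τ : Nat) → elimNat (λ (ρ : Nat) → Vec κ ρ) (vnil κ) (λ (w : Nat) → λ (v : Vec κ w) → vcons κ w ν v) τ) Nat 3 0) (vcons (Vec Nat 0) 0 (vnil Nat) (vnil (Vec Nat 0)))
  ~> vcons (Vec Nat 0) 1 ((λ (κ : Nat) → λ (ν : Nat) → elimNat (λ (τ : Nat) → Vec Nat τ) (vnil Nat) (λ (ρ : Nat) → λ (w : Vec Nat ρ) → vcons Nat ρ κ w) ν) 3 0) (vcons (Vec Nat 0) 0 (vnil Nat) (vnil (Vec Nat 0)))
  ~> vcons (Vec Nat 0) 1 ((λ (κ : Nat) → elimNat (λ (ν : Nat) → Vec Nat ν) (vnil Nat) (λ (τ : Nat) → λ (ρ : Vec Nat τ) → vcons Nat τ 3 ρ) κ) 0) (vcons (Vec Nat 0) 0 (vnil Nat) (vnil (Vec Nat 0)))
  ~> vcons (Vec Nat 0) 1 (elimNat (λ (κ : Nat) → Vec Nat κ) (vnil Nat) (λ (ν : Nat) → λ (τ : Vec Nat ν) → vcons Nat ν 3 τ) 0) (vcons (Vec Nat 0) 0 (vnil Nat) (vnil (Vec Nat 0)))
  ~> vcons (Vec Nat 0) 1 (vnil Nat) (vcons (Vec Nat 0) 0 (vnil Nat) (vnil (Vec Nat 0)))
the term's type:
  Vec (Vec Nat 0) 2


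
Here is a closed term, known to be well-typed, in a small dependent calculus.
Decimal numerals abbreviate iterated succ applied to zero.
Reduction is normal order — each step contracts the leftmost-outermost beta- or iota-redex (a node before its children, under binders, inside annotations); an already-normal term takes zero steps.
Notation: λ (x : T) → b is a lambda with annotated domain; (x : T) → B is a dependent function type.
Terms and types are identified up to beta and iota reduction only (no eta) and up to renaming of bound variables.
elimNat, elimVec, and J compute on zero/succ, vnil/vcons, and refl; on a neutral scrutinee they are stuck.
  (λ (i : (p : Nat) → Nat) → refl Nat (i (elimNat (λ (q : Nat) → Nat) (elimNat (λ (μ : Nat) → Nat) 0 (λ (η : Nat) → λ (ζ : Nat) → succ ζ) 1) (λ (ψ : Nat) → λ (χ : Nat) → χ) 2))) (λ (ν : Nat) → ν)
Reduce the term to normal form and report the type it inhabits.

normal form:
  refl Nat 1
inferred type:
  Eq Nat 1 1


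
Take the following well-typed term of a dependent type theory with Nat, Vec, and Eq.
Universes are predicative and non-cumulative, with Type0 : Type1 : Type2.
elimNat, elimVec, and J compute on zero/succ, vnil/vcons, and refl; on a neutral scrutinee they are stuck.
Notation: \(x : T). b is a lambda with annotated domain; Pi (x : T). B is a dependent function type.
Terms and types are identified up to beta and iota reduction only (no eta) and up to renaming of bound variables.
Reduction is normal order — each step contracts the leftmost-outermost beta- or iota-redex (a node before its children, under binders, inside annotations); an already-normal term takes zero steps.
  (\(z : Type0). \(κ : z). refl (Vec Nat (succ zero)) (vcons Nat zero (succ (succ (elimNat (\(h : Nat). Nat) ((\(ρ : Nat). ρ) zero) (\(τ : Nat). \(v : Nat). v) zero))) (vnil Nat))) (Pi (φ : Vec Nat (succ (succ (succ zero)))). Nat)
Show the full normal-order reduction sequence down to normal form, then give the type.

normal-order reduction:
  (\(z : Type0). \(κ : z). refl (Vec Nat (succ zero)) (vcons Nat zero (succ (succ (elimNat (\(h : Nat). Nat) ((\(ρ : Nat). ρ) zero) (\(τ : Nat). \(v : Nat). v) zero))) (vnil Nat))) (Pi (φ : Vec Nat (succ (succ (succ zero)))). Nat)
  ~> \(z : Pi (κ : Vec Nat (succ (succ (succ zero)))). Nat). refl (Vec Nat (succ zero)) (vcons Nat zero (succ (succ (elimNat (\(h : Nat). Nat) ((\(ρ : Nat). ρ) zero) (\(τ : Nat). \(v : Nat). v) zero))) (vnil Nat))
  ~> \(z : Pi (κ : Vec Nat (succ (succ (succ zero)))). Nat). refl (Vec Nat (succ zero)) (vcons Nat zero (succ (succ ((\(h : Nat). h) zero))) (vnil Nat))
  ~> \(z : Pi (κ : Vec Nat (succ (succ (succ zero)))). Nat). refl (Vec Nat (succ zero)) (vcons Nat zero (succ (succ zero)) (vnil Nat))
the term's type:
  Pi (z : Pi (κ : Vec Nat (succ (succ (succ zero)))). Nat). Eq (Vec Nat (succ zero)) (vcons Nat zero (succ (succ zero)) (vnil Nat)) (vcons Nat zero (succ (succ zero)) (vnil Nat))


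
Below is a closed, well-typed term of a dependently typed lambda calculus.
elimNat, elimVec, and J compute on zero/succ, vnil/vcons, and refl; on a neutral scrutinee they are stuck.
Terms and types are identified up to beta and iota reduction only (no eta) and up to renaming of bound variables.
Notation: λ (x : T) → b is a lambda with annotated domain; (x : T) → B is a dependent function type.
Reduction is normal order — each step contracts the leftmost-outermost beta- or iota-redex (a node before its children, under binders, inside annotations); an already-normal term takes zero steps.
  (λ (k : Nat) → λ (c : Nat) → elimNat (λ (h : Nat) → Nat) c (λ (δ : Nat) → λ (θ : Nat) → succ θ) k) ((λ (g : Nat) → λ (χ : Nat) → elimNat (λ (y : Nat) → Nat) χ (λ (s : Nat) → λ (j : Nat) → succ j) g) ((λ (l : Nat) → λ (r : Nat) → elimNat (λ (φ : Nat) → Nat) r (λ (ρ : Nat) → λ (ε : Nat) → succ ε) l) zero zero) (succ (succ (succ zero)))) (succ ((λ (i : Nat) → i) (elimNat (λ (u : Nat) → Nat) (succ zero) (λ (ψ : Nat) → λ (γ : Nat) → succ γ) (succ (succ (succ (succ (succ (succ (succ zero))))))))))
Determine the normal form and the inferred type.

reduced normal form:
  succ (succ (succ (succ (succ (succ (succ (succ (succ (succ (succ (succ zero)))))))))))
the term's type:
  Nat


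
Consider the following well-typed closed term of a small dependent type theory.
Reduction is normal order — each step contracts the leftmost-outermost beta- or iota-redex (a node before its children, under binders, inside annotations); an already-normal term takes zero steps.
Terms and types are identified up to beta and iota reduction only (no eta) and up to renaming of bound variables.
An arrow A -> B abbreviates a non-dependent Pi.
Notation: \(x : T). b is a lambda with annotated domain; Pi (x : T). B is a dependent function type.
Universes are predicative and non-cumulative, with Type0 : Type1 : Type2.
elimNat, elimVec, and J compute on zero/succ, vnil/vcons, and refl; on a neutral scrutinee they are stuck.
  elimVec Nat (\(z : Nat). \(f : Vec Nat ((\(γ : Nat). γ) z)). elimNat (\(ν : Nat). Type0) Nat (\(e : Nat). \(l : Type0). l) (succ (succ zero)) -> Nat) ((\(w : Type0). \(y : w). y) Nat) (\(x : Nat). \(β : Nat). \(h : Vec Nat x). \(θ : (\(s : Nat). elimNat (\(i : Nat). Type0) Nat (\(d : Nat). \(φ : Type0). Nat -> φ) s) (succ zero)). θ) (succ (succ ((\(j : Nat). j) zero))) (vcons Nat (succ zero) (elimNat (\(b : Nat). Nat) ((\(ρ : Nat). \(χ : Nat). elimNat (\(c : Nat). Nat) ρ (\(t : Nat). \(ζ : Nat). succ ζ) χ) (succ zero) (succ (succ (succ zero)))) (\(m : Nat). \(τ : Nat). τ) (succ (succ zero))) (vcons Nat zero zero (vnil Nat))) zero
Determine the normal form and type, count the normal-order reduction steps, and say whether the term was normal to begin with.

resulting normal form:
  zero
the term's type:
  Nat
reduction steps (normal order): 13
already normal: no
first contracted redex: an elimVec iota-redex


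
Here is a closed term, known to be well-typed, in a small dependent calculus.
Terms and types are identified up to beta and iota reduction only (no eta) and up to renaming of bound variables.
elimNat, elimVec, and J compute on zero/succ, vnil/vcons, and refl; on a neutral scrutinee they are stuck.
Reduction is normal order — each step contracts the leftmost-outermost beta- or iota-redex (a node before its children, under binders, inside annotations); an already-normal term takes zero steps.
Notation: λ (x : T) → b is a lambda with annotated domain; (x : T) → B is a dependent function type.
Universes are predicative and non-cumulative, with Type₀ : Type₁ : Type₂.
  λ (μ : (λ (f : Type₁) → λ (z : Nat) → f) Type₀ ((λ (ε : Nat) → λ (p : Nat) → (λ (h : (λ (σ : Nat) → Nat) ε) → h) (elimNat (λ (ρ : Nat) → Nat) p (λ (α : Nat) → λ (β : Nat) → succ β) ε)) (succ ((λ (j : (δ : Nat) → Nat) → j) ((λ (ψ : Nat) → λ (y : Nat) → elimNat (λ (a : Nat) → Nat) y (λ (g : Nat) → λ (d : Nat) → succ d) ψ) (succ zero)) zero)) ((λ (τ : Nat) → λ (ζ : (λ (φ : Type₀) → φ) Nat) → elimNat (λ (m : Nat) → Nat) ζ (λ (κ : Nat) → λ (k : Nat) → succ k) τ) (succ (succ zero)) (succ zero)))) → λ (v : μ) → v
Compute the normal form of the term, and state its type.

resulting normal form:
  λ (μ : Type₀) → λ (f : μ) → f
inferred type:
  (μ : Type₀) → (f : μ) → μ
observation: normalization takes exactly 2 steps under the normal-order strategy.


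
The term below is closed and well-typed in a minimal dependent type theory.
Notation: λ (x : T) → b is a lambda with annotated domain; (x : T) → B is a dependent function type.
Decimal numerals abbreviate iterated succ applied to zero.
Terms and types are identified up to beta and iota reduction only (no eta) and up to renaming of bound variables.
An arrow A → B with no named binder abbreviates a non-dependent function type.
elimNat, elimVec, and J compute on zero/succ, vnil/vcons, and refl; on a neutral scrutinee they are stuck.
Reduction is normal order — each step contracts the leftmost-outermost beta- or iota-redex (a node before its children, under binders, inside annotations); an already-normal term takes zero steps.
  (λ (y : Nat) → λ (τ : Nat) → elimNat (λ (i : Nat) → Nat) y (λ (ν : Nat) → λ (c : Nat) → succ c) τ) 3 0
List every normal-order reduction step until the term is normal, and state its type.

normal-order reduction:
  (λ (y : Nat) → λ (τ : Nat) → elimNat (λ (i : Nat) → Nat) y (λ (ν : Nat) → λ (c : Nat) → succ c) τ) 3 0
  ~> (λ (y : Nat) → elimNat (λ (τ : Nat) → Nat) 3 (λ (i : Nat) → λ (ν : Nat) → succ ν) y) 0
  ~> elimNat (λ (y : Nat) → Nat) 3 (λ (τ : Nat) → λ (i : Nat) → succ i) 0
  ~> 3
inferred type:
  Nat


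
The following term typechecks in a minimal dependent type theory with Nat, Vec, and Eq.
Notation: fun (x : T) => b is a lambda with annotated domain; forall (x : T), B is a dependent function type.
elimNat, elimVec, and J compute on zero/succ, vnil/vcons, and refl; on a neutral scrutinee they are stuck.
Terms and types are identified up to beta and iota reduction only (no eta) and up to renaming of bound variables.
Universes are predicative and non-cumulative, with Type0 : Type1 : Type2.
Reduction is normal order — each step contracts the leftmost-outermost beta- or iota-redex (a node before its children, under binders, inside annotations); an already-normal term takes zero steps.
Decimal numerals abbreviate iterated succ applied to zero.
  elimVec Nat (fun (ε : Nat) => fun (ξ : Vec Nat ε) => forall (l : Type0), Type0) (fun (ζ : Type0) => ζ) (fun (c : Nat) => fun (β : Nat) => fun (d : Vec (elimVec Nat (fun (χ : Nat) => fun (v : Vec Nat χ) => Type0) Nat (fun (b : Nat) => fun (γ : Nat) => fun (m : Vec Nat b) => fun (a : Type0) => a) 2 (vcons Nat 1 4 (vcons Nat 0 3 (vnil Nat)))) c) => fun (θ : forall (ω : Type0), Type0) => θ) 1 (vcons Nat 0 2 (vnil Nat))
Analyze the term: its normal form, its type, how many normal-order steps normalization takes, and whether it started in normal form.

reduced normal form:
  fun (ε : Type0) => ε
type:
  forall (ε : Type0), Type0
steps to reach normal form (normal order): 6
started in normal form: no
first contracted redex: an elimVec iota-redex


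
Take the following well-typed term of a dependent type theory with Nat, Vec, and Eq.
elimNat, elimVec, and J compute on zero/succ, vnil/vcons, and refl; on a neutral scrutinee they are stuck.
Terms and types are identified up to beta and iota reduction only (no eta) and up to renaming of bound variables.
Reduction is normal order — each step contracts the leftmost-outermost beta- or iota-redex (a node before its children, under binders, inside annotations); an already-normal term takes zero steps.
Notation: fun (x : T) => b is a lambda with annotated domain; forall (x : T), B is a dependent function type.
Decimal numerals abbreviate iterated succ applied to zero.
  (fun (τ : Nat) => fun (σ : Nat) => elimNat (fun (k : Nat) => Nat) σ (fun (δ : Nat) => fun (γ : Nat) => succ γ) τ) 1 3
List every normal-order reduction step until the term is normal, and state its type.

normal-order reduction:
  (fun (τ : Nat) => fun (σ : Nat) => elimNat (fun (k : Nat) => Nat) σ (fun (δ : Nat) => fun (γ : Nat) => succ γ) τ) 1 3
  ~> (fun (τ : Nat) => elimNat (fun (σ : Nat) => Nat) τ (fun (k : Nat) => fun (δ : Nat) => succ δ) 1) 3
  ~> elimNat (fun (τ : Nat) => Nat) 3 (fun (σ : Nat) => fun (k : Nat) => succ k) 1
  ~> (fun (τ : Nat) => fun (σ : Nat) => succ σ) 0 (elimNat (fun (k : Nat) => Nat) 3 (fun (δ : Nat) => fun (γ : Nat) => succ γ) 0)
  ~> (fun (τ : Nat) => succ τ) (elimNat (fun (σ : Nat) => Nat) 3 (fun (k : Nat) => fun (δ : Nat) => succ δ) 0)
  ~> succ (elimNat (fun (τ : Nat) => Nat) 3 (fun (σ : Nat) => fun (k : Nat) => succ k) 0)
  ~> 4
the term's type:
  Nat


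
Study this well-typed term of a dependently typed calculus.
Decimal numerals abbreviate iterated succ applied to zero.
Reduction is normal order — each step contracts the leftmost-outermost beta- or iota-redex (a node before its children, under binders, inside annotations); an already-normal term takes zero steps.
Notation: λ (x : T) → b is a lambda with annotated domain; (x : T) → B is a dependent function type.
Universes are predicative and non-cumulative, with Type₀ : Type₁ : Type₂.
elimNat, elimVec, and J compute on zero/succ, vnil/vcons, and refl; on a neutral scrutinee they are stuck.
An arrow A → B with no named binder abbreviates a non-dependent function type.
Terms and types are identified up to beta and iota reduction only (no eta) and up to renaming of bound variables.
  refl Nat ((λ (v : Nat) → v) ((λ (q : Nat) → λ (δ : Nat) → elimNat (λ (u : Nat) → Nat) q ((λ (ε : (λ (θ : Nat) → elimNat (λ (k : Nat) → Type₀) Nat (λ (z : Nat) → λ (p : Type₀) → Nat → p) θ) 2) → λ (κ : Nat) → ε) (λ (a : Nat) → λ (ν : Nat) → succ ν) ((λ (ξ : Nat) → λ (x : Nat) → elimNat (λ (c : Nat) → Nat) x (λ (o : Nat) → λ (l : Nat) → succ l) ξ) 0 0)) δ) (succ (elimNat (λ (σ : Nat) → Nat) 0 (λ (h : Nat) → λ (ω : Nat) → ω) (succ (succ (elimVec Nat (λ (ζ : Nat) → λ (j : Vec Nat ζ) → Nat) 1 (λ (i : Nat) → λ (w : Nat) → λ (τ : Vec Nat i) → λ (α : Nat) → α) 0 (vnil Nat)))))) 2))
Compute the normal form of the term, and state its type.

reduced normal form:
  refl Nat 3
inferred type:
  Eq Nat 3 3
observation: 25 normal-order steps normalize the term, beginning with a beta-redex.


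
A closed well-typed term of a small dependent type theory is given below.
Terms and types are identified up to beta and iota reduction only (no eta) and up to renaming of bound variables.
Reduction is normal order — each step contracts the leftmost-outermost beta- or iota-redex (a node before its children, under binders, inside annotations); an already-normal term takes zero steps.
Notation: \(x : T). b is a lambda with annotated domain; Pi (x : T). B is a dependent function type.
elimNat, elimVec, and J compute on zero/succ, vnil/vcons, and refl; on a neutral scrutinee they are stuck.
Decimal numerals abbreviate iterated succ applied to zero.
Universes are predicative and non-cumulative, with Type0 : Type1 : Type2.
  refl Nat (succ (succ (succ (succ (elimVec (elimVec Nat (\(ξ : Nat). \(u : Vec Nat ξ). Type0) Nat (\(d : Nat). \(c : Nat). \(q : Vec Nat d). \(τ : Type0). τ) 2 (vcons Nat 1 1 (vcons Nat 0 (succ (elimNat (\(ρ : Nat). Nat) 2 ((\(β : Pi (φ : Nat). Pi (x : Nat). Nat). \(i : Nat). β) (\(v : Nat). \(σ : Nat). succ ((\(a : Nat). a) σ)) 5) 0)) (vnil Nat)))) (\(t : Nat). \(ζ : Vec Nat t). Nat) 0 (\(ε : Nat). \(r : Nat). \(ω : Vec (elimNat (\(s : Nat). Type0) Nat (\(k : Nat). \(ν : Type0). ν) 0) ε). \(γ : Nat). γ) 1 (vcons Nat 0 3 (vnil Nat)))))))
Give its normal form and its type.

reduced normal form:
  refl Nat 4
inferred type:
  Eq Nat 4 4
observation: reduction starts at an elimVec iota-redex, and 6 normal-order steps reach the normal form.


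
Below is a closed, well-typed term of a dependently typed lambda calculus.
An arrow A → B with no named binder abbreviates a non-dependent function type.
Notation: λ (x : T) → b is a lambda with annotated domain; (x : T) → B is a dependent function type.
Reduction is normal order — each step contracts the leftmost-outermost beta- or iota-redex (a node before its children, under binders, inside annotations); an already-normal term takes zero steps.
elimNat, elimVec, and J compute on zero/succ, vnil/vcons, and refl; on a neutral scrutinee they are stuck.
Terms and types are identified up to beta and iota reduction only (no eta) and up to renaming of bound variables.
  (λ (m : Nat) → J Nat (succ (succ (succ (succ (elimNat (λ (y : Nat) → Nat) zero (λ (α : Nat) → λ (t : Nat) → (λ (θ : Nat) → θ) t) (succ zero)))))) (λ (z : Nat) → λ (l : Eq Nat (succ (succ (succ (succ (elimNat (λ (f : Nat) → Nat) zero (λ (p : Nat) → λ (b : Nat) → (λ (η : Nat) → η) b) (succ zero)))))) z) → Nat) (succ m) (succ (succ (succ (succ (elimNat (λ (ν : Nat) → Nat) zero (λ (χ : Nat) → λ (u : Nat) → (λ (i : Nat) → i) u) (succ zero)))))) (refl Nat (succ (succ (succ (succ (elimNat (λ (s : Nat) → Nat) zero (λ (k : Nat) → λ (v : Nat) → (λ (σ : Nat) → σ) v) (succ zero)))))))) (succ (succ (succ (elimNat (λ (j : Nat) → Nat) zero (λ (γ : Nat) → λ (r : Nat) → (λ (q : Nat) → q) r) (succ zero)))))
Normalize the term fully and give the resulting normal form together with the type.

resulting normal form:
  succ (succ (succ (succ zero)))
the term's type:
  Nat
observation: 7 normal-order steps normalize the term, beginning with a beta-redex.
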